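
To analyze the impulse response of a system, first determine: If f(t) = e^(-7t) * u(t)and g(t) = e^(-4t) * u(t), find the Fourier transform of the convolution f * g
By the convolution theorem: F{f * g}=F(omega) * G(omega)
F(omega)=1/(7 + j * omega), G(omega)=1/(4 + j * omega)
F{f * g}=1/((7 + j * omega)(4 + j * omega))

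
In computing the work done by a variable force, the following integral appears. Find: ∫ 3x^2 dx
Using power rule: ∫ 3x^2 dx=3/3 x^3 + C=x^3 + C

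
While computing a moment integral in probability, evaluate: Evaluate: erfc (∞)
erfc(x) = 1 - erf(x); erfc(∞) = 1 - erf(∞) = 1-1 = 0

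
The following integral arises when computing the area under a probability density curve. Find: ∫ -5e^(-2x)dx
Since d/dx[e^(-2x)] = -2e^(-2x), we get 5/2 e^(-2x) + C

Answer: (5/2)e^(-2x) + C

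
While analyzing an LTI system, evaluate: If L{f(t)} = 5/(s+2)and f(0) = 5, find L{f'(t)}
L{f'(t)} = s·F(s) - f(0) = 5s/(s + 2) - 5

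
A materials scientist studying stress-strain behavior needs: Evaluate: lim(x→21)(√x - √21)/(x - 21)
Multiply by conjugate (√x + √21)/(√x + √21):
= (x - 21)/((x - 21)(√x + √21)) = 1/(√x + √21)
As x → 21: 1/(2√21)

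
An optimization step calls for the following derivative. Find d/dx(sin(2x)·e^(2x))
Product rule: (fg)'=f'g + fg'
f=sin(2x), f'=2·cos(2x)
g=e^(2x), g'=2·e^(2x)

Answer: 2·cos(2x)·e^(2x) + 2·sin(2x)·e^(2x)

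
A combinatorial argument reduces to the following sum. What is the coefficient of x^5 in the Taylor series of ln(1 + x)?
ln(1 + x)=Σ (-1)^(n + 1) x^n/n
Coefficient of x^5=(-1)^6/5=1/5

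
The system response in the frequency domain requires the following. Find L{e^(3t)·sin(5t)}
First shifting: L{e^(at)f(t)} = F(s-a)
L{sin(5t)} = 5/(s²+25)
Shift: 5/((s-3)²+25)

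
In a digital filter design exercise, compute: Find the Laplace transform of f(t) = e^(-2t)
L{e^(at)} = 1/(s-a)
L{e^(-2t)} = 1/(s + 2)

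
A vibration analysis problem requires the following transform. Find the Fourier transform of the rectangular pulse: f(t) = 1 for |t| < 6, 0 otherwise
F(omega)=integral from -6 to 6 of e^(-j*omega*t) dt
=2*sin(6*omega)/omega=12*sinc(6*omega/pi)

Answer: 2*sin(6*omega)/omega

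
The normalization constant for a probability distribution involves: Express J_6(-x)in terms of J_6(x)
For integer n: J_n(-x)=(-1)^n J_n(x)
With n=6: J_6(-x)=(-1)^6 J_6(x)=J_6(x)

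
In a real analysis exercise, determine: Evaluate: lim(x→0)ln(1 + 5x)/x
L'Hôpital (0/0): lim 5/(1+5x) / 1=5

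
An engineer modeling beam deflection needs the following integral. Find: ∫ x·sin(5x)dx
By parts: u = x, dv = sin(5x) dx
du = dx, v = -cos(5x)/5
= -x·cos(5x)/5 + sin(5x)/5² + C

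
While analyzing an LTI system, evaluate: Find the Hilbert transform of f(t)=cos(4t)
The Hilbert transform shifts each frequency component by -pi/2.
H{cos(wt)} = sin(wt)
With w = 4: H{cos(4t)} = sin(4t)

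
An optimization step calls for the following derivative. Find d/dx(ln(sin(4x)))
Chain rule: d/dx[ln(u)] = u'/u where u = sin(4x)
u' = 4cos(4x)

Answer: (4cos(4x))/(sin(4x))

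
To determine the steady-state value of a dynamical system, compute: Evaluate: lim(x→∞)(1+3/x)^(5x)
Rewrite as [(1 + 3/x)^x]^5.
lim(1 + 3/x)^x=e^3, so limit=(e^3)^5=e^15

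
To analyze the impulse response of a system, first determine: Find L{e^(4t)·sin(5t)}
First shifting: L{e^(at)f(t)}=F(s-a)
L{sin(5t)}=5/(s² + 25)
Shift: 5/((s-4)² + 25)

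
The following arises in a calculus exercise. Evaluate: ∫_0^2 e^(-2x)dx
Antiderivative: (1/(-2))e^(-2x)
Evaluate: (1/(-2))(e^-4 - 1)

Answer: (e^-4 - 1)/(-2)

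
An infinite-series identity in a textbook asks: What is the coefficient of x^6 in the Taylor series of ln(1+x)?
ln(1+x) = Σ (-1)^(n+1) x^n/n
Coefficient of x^6 = (-1)^7/6 = -1/6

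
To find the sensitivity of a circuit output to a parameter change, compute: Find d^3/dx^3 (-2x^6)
Apply power rule 3 times:
d^1: -12x^5
d^2: -60x^4
d^3: -240x^3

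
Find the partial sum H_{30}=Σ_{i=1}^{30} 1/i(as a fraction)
H_30 = 1 + 1/2 + 1/3 + ... + 1/30
= 9304682830147/2329089562800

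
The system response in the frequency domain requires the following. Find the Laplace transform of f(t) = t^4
L{t^n} = n!/s^(n + 1)
L{t^4} = 4!/s^5 = 24/s^5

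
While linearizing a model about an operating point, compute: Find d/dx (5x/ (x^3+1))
Quotient rule: (f/g)' = (f'g - fg')/g²
f = 5x, f' = 5
g = x^3+1, g' = 3x^2

Answer: (5·(x^3+1)-15x^3)/(x^3+1)²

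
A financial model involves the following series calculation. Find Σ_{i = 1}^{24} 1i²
= 1·n(n+1)(2n+1)/6 = 1·24·25·49/6 = 4900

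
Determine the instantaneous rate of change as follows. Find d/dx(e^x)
Chain rule: d/dx[e^u]=e^u · u' where u=x
u'=1

Answer: 1·e^x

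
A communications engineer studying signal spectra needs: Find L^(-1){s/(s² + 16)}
L^(-1){s/(s²+w²)} = cos(wt)
Here w = 4

Answer: cos(4t)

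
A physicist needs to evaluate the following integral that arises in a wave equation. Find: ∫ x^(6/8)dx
Power rule: ∫ x^(3/4) dx=x^(7/4)/(7/4) + C

Answer: (4/7)·x^(7/4) + C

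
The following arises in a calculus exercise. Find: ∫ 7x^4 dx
Using power rule: ∫ 7x^4 dx=7/5 x^5+C=(7/5)x^5+C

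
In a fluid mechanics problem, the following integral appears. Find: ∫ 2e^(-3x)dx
Since d/dx[e^(-3x)]=-3e^(-3x), we get -2/3 e^(-3x) + C

Answer: (-2/3)e^(-3x) + C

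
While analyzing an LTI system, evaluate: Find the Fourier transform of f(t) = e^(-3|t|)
Using the standard pair: F{e^(-a|t|)}=2a/(a^2 + omega^2)
With a=3: F(omega)=6/(9 + omega^2)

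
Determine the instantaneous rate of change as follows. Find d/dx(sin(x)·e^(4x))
Product rule: (fg)' = f'g + fg'
f = sin(x), f' = cos(x)
g = e^(4x), g' = 4·e^(4x)

Answer: cos(x)·e^(4x) + 4·sin(x)·e^(4x)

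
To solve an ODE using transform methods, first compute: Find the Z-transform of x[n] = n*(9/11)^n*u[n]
Using the property Z{n*a^n*u[n]} = az/(z-a)^2
With a = 9/11: X(z) = (9/11)z/(z - 9/11)^2, |z| > 9/11

Answer: (9/11)z/(z - 9/11)^2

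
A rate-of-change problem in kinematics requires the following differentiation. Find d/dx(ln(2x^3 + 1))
Chain rule: d/dx[ln(u)]=u'/u where u=2x^3 + 1
u'=6x^2

Answer: (6x^2)/(2x^3 + 1)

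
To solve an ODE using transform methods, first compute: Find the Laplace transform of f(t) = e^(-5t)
L{e^(at)} = 1/(s-a)
L{e^(-5t)} = 1/(s+5)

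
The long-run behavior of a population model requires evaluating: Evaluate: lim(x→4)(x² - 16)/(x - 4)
Factor: (x² - 16) = (x-4)(x + 4)
Cancel (x-4): lim(x→4) (x + 4) = 8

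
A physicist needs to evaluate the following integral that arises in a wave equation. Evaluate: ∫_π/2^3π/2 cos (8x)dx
Antiderivative: sin(8x)/8
Evaluate at bounds: [sin(8·3π/2)/8] - [sin(8·π/2)/8]
= ((0) - (0))/8 = 0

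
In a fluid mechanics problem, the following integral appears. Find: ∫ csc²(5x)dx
Since d/dx[-cot(5x)]=5csc²(5x), integral=-cot(5x)/5+C

Answer: (-1/5)cot(5x)+C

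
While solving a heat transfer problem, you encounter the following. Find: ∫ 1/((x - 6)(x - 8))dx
Partial fractions: 1/((x-6)(x-8))=A/(x-6)+B/(x-8)
A=-1/2, B=1/2
∫ [-1/2· 1/(x-6)+1/2· 1/(x-8)] dx
=(1/2)[ln|x-8| - ln|x-6|]+C

Answer: (1/2)·ln|(x-8)/(x-6)|+C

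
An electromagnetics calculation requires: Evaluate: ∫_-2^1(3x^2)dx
Step 1: Find antiderivative F(x) = x^3
Step 2: F(1) - F(-2) = 1 - (-8) = 9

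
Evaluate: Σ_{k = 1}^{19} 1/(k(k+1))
Partial fractions: 1/(k(k + 1)) = 1/k - 1/(k + 1)
Telescoping sum: 1(1 - 1/20) = 1·19/20

Answer: 19/20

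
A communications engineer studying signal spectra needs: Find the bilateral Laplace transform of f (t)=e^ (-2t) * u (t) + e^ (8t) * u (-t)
For e^(-2t)*u(t): L=1/(s + 2), Re(s) > -2
For e^(8t)*u(-t): L=-1/(s-8), Re(s) < 8
Combined: F(s)=1/(s + 2) - 1/(s-8), -2 < Re(s) < 8

Answer: 1/(s + 2) - 1/(s-8), ROC: -2 < Re(s) < 8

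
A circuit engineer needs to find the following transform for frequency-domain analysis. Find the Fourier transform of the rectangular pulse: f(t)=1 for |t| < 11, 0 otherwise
F(omega) = integral from -11 to 11 of e^(-j * omega * t) dt
= 2 * sin(11 * omega)/omega = 22 * sinc(11 * omega/pi)

Answer: 2 * sin(11 * omega)/omega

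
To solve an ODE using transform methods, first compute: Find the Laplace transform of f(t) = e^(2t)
L{e^(at)}=1/(s-a)
L{e^(2t)}=1/(s-2)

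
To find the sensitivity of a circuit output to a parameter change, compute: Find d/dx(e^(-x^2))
Chain rule: d/dx[e^u]=e^u · u' where u=-x^2
u'=-2x

Answer: -2x·e^(-x^2)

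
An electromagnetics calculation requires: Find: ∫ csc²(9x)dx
Since d/dx[-cot(9x)] = 9csc²(9x), integral = -cot(9x)/9+C

Answer: (-1/9)cot(9x)+C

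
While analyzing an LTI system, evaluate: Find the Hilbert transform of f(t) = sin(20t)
The Hilbert transform shifts each frequency component by -pi/2.
H{sin(wt)}=-cos(wt)
With w=20: H{sin(20t)}=-cos(20t)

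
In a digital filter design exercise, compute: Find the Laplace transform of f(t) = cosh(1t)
L{cosh(at)}=s/(s²-a²)
L{cosh(1t)}=s/(s²-1)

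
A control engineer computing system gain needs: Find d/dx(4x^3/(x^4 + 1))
Quotient rule: (f/g)'=(f'g - fg')/g²
f=4x^3, f'=12x^2
g=x^4 + 1, g'=4x^3

Answer: (12x^2·(x^4 + 1) - 16x^6)/(x^4 + 1)²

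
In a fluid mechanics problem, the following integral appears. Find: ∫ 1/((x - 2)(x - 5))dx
Partial fractions: 1/((x-2)(x-5))=A/(x-2)+B/(x-5)
A=-1/3, B=1/3
∫ [-1/3· 1/(x-2)+1/3· 1/(x-5)] dx
=(1/3)[ln|x-5| - ln|x-2|]+C

Answer: (1/3)·ln|(x-5)/(x-2)|+C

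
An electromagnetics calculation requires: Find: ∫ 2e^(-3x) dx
Since d/dx[e^(-3x)] = -3e^(-3x), we get -2/3 e^(-3x) + C

Answer: (-2/3)e^(-3x) + C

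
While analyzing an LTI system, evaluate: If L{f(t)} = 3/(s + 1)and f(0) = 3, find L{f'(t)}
L{f'(t)} = s·F(s) - f(0) = 3s/(s + 1) - 3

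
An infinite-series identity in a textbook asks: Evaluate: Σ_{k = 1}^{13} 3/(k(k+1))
Partial fractions: 3/(k(k + 1))=3/k - 3/(k + 1)
Telescoping sum: 3(1 - 1/14)=3·13/14

Answer: 39/14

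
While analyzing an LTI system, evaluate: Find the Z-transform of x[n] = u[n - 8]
Using the time-shift property: Z{u[n-8]} = z^(-8) * z/(z-1)
= z^(-7)/(z-1)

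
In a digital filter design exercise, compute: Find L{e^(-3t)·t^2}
First shifting: L{e^(at)f(t)} = F(s-a)
L{t^2} = 2/s^3
Shift s → s + 3: 2/(s + 3)^3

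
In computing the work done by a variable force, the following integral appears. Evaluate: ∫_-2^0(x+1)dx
Step 1: Find antiderivative F(x) = (1/2)x^2+x
Step 2: F(0) - F(-2) = 0 - (0) = 0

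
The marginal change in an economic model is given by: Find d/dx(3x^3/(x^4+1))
Quotient rule: (f/g)' = (f'g - fg')/g²
f = 3x^3, f' = 9x^2
g = x^4+1, g' = 4x^3

Answer: (9x^2·(x^4+1)-12x^6)/(x^4+1)²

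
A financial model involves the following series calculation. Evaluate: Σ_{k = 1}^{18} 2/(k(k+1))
Partial fractions: 2/(k(k+1)) = 2/k - 2/(k+1)
Telescoping sum: 2(1-1/19) = 2·18/19

Answer: 36/19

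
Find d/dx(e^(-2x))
Chain rule: d/dx[e^u] = e^u · u' where u = -2x
u' = -2

Answer: -2·e^(-2x)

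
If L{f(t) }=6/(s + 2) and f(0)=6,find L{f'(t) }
L{f'(t)}=s·F(s) - f(0)=6s/(s+2)-6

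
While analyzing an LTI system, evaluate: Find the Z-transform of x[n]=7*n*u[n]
Z{n*u[n]}=z/(z-1)^2
By linearity: Z{7*n*u[n]}=7z/(z-1)^2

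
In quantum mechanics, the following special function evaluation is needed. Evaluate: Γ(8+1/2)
Γ(n+1/2)=(2n)!√π/(4^n·n!)
=20922789888000√π/(65536·40320)=(2027025/256)·√π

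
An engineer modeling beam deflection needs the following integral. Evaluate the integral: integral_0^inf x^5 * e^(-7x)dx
This is a Gamma integral. Substitute u=7x (du=7 dx):
integral_0^inf x^5 * e^(-7x) dx=(1/7^6) integral_0^inf u^5 * e^(-u) du
=Gamma(6)/7^6=5!/7^6=120/117649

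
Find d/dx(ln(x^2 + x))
Chain rule: d/dx[ln(u)] = u'/u where u = x^2+x
u' = 2x+1

Answer: (2x+1)/(x^2+x)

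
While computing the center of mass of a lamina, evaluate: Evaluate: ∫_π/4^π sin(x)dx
Antiderivative: -cos(x)
Evaluate at bounds: [-cos(1·π)/1] - [-cos(1·π/4)/1]
= (-(-1)+(√2/2))/1 = 1+√2/2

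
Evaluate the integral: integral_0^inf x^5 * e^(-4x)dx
This is a Gamma integral. Substitute u = 4x (du = 4 dx):
integral_0^inf x^5 * e^(-4x) dx = (1/4^6) integral_0^inf u^5 * e^(-u) du
= Gamma(6)/4^6 = 5!/4^6 = 120/4096

Answer: 15/512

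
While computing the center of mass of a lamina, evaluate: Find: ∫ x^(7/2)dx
Power rule: ∫ x^(7/2) dx = x^(9/2)/(9/2) + C

Answer: (2/9)·x^(9/2) + C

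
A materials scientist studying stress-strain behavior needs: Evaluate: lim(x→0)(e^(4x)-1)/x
L'Hôpital (0/0): lim 4e^(4x)/1 = 4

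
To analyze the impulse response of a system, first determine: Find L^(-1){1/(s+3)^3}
L^(-1){1/(s-a)^n} = t^(n-1)·e^(at)/(n-1)!
Here a = -3, n = 3: t^2·e^(-3t)/2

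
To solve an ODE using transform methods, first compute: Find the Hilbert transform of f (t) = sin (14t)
The Hilbert transform shifts each frequency component by -pi/2.
H{sin(wt)}=-cos(wt)
With w=14: H{sin(14t)}=-cos(14t)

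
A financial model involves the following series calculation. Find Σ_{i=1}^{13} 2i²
= 2·n(n+1)(2n+1)/6 = 2·13·14·27/6 = 1638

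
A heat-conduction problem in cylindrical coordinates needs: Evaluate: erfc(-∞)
erfc(x) = 1 - erf(x); erfc(-∞) = 1 - erf(-∞) = 1 - (-1) = 2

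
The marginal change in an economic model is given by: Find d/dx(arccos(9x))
d/dx[arccos(u)] = -u'/√(1-u²), u = 9x, u' = 9

Answer: -9/√(1 - 81x²)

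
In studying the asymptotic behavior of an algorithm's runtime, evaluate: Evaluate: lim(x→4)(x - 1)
Polynomial is continuous, so substitute x=4:
1·4 - 1=3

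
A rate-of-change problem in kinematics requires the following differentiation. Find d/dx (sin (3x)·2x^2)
Product rule: (fg)' = f'g + fg'
f = sin(3x), f' = 3·cos(3x)
g = 2x^2, g' = 4x

Answer: 6·cos(3x)·x^2 + 4·sin(3x)·x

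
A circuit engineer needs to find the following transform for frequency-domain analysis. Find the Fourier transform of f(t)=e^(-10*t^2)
The Fourier transform of a Gaussian e^(-a * t^2) is sqrt(pi/a) * e^(-omega^2/(4a)).
With a = 10: F(omega) = sqrt(pi/10) * e^(-omega^2/40)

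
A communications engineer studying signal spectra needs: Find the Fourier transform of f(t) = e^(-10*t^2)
The Fourier transform of a Gaussian e^(-a * t^2) is sqrt(pi/a) * e^(-omega^2/(4a)).
With a = 10: F(omega) = sqrt(pi/10) * e^(-omega^2/40)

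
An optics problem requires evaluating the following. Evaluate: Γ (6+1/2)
Γ(n+1/2) = (2n)!√π/(4^n·n!)
= 479001600√π/(4096·720) = (10395/64)·√π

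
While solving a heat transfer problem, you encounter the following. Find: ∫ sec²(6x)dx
Since d/dx[tan(6x)] = 6sec²(6x), integral = tan(6x)/6 + C

Answer: (1/6)tan(6x) + C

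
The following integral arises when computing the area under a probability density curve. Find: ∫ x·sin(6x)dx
By parts: u = x, dv = sin(6x) dx
du = dx, v = -cos(6x)/6
= -x·cos(6x)/6+sin(6x)/6²+C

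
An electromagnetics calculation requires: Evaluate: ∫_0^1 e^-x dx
Antiderivative: -e^-x
Evaluate: -(e^-1 - 1)

Answer: (e^-1 - 1)/(-1)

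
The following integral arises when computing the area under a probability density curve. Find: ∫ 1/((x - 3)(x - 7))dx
Partial fractions: 1/((x-3)(x-7)) = A/(x-3)+B/(x-7)
A = -1/4, B = 1/4
∫ [-1/4· 1/(x-3)+1/4· 1/(x-7)] dx
= (1/4)[ln|x-7| - ln|x-3|]+C

Answer: (1/4)·ln|(x-7)/(x-3)|+C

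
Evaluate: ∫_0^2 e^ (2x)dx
Antiderivative: (1/2)e^(2x)
Evaluate: (1/2)(e^4-1)

Answer: (e^4-1)/2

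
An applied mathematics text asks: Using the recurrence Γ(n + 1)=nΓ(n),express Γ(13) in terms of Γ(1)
Γ(13) = 12Γ(12) = 12·11Γ(11) = ... = 12!·Γ(1) = 479001600·Γ(1)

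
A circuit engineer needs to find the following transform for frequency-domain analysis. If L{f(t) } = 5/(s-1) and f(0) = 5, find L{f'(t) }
L{f'(t)}=s·F(s) - f(0)=5s/(s-1)-5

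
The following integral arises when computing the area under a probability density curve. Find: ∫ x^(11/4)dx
Power rule: ∫ x^(11/4) dx = x^(15/4)/(15/4) + C

Answer: (4/15)·x^(15/4) + C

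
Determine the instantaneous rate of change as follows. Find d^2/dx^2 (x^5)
Apply power rule 2 times:
d^1: 5x^4
d^2: 20x^3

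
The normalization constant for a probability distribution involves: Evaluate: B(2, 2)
B(x,y)=Γ(x)Γ(y)/Γ(x + y)=(x-1)!(y-1)!/(x + y-1)!
B(2,2)=1!·1!/3!=1/6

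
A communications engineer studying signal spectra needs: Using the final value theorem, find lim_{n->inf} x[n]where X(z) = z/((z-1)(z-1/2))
Final value theorem: lim x[n]=lim_{z->1} (z-1)*X(z)
(z-1)*X(z)=z/(z-1/2)
As z->1: 1/(1 - 1/2)=1/(1/2)=2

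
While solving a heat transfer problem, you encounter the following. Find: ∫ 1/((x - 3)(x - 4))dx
Partial fractions: 1/((x-3)(x-4))=A/(x-3) + B/(x-4)
A=-1, B=1
∫ [-1· 1/(x-3) + 1· 1/(x-4)] dx
=(1)[ln|x-4| - ln|x-3|] + C

Answer: ln|(x-4)/(x-3)| + C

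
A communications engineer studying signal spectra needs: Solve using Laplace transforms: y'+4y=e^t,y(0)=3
Take L: sY - 3 + 4Y=1/(s-1)
Y(s + 4)=1/(s-1) + 3
Y=1/((s-1)(s + 4)) + 3/(s + 4)
Partial fractions: 1/((s-1)(s + 4))=(1/5)/(s-1) - (1/5)/(s + 4)
So Y=(1/5)/(s-1) + (14/5)/(s + 4)
Inverse Laplace transform (L^(-1){1/(s-1)}=e^t, L^(-1){1/(s + 4)}=e^(-4t)):

Answer: y(t)=(1/5)·e^t + (14/5)·e^(-4t)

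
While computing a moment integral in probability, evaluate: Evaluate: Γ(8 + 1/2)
Γ(n+1/2)=(2n)!√π/(4^n·n!)
=20922789888000√π/(65536·40320)=(2027025/256)·√π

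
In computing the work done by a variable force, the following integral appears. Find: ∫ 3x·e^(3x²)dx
Let u=3x², du=6x dx
∫ (1/2)e^u du=e^u/2 + C

Answer: e^(3x²)/2 + C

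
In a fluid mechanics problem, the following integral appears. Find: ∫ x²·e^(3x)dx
Integration by parts twice:
First: u = x², dv = e^(3x) dx => x²e^(3x)/3 - (2/3)∫ xe^(3x) dx
Second (∫ xe^(3x) dx): xe^(3x)/3 - e^(3x)/9
Combining: e^(3x)(x²/3-2x/9+2/27)+C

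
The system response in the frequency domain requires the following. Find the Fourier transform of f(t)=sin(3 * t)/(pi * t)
sin(W * t)/(pi * t)=(W/pi) * sinc(W * t/pi) is the impulse response of the ideal low-pass filter with cutoff W (here W=3).
Its Fourier transform is a rectangular function:
F(omega)=1 for |omega| < 3, 0 otherwise

Answer: rect(omega/6) [i.e., 1 for |omega| < 3, 0 otherwise]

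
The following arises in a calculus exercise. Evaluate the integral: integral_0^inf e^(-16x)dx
integral_0^inf e^(-16x) dx=[-1/16 * e^(-16x)]_0^inf
=0 - (-1/16)=1/16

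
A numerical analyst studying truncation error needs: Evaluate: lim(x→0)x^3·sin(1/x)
Squeeze theorem: -|x^3| ≤ x^3·sin(1/x) ≤ |x^3|
Since x^3 → 0 as x → 0, by squeeze theorem the limit is 0

Answer: 0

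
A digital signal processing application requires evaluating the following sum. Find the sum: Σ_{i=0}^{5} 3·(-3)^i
Geometric series: S = a(1 - r^n)/(1 - r)
a = 3, r = -3, n = 6
S = 3(1-729)/4 = -546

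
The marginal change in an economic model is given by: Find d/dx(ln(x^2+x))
Chain rule: d/dx[ln(u)] = u'/u where u = x^2 + x
u' = 2x + 1

Answer: (2x + 1)/(x^2 + x)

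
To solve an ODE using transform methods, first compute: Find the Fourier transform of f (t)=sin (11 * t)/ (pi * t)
sin(W * t)/(pi * t)=(W/pi) * sinc(W * t/pi) is the impulse response of the ideal low-pass filter with cutoff W (here W=11).
Its Fourier transform is a rectangular function:
F(omega)=1 for |omega| < 11, 0 otherwise

Answer: rect(omega/22) [i.e., 1 for |omega| < 11, 0 otherwise]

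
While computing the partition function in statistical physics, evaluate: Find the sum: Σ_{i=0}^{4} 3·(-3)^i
Geometric series: S=a(1 - r^n)/(1 - r)
a=3, r=-3, n=5
S=3(1+243)/4=183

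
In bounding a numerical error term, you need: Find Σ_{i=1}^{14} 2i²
=2·n(n + 1)(2n + 1)/6=2·14·15·29/6=2030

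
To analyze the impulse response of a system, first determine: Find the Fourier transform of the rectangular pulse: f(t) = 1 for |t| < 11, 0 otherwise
F(omega) = integral from -11 to 11 of e^(-j * omega * t) dt
= 2 * sin(11 * omega)/omega = 22 * sinc(11 * omega/pi)

Answer: 2 * sin(11 * omega)/omega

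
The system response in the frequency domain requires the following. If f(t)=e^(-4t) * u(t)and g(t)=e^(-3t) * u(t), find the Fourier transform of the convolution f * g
By the convolution theorem: F{f*g} = F(omega)*G(omega)
F(omega) = 1/(4 + j*omega), G(omega) = 1/(3 + j*omega)
F{f*g} = 1/((4 + j*omega)(3 + j*omega))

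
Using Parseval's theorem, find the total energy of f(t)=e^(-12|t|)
Parseval's theorem: E = integral |f(t)|^2 dt = (1/2pi) integral |F(omega)|^2 domega
E = integral_{-inf}^{inf} e^(-24|t|) dt = 2 * integral_0^inf e^(-24t) dt = 2/(2 * 12) = 1/12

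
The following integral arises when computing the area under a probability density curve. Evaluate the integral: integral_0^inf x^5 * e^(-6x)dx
This is a Gamma integral. Substitute u = 6x (du = 6 dx):
integral_0^inf x^5 * e^(-6x) dx = (1/6^6) integral_0^inf u^5 * e^(-u) du
= Gamma(6)/6^6 = 5!/6^6 = 120/46656

Answer: 5/1944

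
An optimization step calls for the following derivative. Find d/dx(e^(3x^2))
Chain rule: d/dx[e^u]=e^u · u' where u=3x^2
u'=6x

Answer: 6x·e^(3x^2)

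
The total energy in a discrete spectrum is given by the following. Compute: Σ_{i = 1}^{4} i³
Using formula: Σ i^3 = [n(n + 1)/2]² = [4·5/2]² = 100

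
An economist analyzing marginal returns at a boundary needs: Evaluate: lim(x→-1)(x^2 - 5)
Polynomial is continuous, so substitute x=-1:
1·(-1)^2 - 5=-4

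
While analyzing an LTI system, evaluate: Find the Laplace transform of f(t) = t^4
L{t^n} = n!/s^(n + 1)
L{t^4} = 4!/s^5 = 24/s^5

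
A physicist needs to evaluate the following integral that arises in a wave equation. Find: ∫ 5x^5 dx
Using power rule: ∫ 5x^5 dx=5/6 x^6 + C=(5/6)x^6 + C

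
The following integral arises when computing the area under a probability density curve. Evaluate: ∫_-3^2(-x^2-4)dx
Step 1: Find antiderivative F(x) = (-1/3)x^3-4x
Step 2: F(2) - F(-3) = -32/3 - (21) = -95/3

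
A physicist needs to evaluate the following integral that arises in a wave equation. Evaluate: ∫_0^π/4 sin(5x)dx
Antiderivative: -cos(5x)/5
Evaluate at bounds: [-cos(5·π/4)/5] - [-cos(5·0)/5]
= (-(-√2/2) + (1))/5 = 1/5 + √2/10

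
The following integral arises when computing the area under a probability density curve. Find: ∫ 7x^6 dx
Using power rule: ∫ 7x^6 dx = 7/7 x^7+C = x^7+C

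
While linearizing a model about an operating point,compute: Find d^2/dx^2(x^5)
Apply power rule 2 times:
d^1: 5x^4
d^2: 20x^3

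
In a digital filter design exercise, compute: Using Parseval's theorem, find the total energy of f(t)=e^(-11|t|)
Parseval's theorem: E=integral |f(t)|^2 dt=(1/2pi) integral |F(omega)|^2 domega
E=integral_{-inf}^{inf} e^(-22|t|) dt=2 * integral_0^inf e^(-22t) dt=2/(2 * 11)=1/11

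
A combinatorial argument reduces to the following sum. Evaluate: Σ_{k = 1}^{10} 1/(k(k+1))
Partial fractions: 1/(k(k + 1))=1/k - 1/(k + 1)
Telescoping sum: 1(1 - 1/11)=1·10/11

Answer: 10/11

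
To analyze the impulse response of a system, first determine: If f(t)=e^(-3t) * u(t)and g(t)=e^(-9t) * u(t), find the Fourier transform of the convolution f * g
By the convolution theorem: F{f*g} = F(omega)*G(omega)
F(omega) = 1/(3 + j*omega), G(omega) = 1/(9 + j*omega)
F{f*g} = 1/((3 + j*omega)(9 + j*omega))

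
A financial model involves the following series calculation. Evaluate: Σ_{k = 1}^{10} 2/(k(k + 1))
Partial fractions: 2/(k(k + 1))=2/k - 2/(k + 1)
Telescoping sum: 2(1 - 1/11)=2·10/11

Answer: 20/11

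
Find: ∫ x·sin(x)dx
By parts: u = x, dv = sin(x) dx
du = dx, v = -cos(x)
= -x·cos(x)+sin(x)+C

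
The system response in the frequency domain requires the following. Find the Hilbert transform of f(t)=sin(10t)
The Hilbert transform shifts each frequency component by -pi/2.
H{sin(wt)} = -cos(wt)
With w = 10: H{sin(10t)} = -cos(10t)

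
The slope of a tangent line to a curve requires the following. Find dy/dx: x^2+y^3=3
Differentiate: 2x+3y^2·(dy/dx) = 0
dy/dx = -2x/(3y^2)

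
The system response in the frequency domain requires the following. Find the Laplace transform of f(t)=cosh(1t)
L{cosh(at)} = s/(s²-a²)
L{cosh(1t)} = s/(s²-1)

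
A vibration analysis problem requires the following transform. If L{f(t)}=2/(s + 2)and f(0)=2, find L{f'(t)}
L{f'(t)} = s·F(s) - f(0) = 2s/(s + 2) - 2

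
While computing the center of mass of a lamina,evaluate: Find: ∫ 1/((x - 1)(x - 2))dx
Partial fractions: 1/((x-1)(x-2))=A/(x-1)+B/(x-2)
A=-1, B=1
∫ [-1· 1/(x-1)+1· 1/(x-2)] dx
=(1)[ln|x-2| - ln|x-1|]+C

Answer: ln|(x-2)/(x-1)|+C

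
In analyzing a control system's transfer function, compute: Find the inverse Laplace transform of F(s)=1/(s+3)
L^(-1){1/(s-a)} = c·e^(at)
Here a = -3, c = 1

Answer: e^(-3t)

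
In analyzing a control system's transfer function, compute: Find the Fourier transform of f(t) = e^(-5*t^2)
The Fourier transform of a Gaussian e^(-a * t^2) is sqrt(pi/a) * e^(-omega^2/(4a)).
With a=5: F(omega)=sqrt(pi/5) * e^(-omega^2/20)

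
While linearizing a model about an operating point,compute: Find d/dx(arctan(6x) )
d/dx[arctan(u)]=u'/(1+u²), u=6x, u'=6

Answer: 6/(1+36x²)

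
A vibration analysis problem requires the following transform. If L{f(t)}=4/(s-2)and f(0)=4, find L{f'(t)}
L{f'(t)}=s·F(s) - f(0)=4s/(s-2) - 4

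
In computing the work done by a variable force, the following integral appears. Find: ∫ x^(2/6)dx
Power rule: ∫ x^(1/3) dx = x^(4/3)/(4/3)+C

Answer: (3/4)·x^(4/3)+C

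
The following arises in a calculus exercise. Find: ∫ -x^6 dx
Using power rule: ∫ -x^6 dx=-1/7 x^7 + C=(-1/7)x^7 + C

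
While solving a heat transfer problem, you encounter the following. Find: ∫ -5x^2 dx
Using power rule: ∫ -5x^2 dx = -5/3 x^3 + C = (-5/3)x^3 + C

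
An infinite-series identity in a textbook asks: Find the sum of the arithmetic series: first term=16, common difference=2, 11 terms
Last term: a_n=16 + (11 - 1)·2=36
Sum=n(a_1 + a_n)/2=11(16 + 36)/2=286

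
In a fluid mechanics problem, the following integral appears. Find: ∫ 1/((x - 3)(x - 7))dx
Partial fractions: 1/((x-3)(x-7)) = A/(x-3) + B/(x-7)
A = -1/4, B = 1/4
∫ [-1/4· 1/(x-3) + 1/4· 1/(x-7)] dx
= (1/4)[ln|x-7| - ln|x-3|] + C

Answer: (1/4)·ln|(x-7)/(x-3)| + C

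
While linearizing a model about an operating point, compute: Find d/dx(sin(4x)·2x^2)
Product rule: (fg)' = f'g + fg'
f = sin(4x), f' = 4·cos(4x)
g = 2x^2, g' = 4x

Answer: 8·cos(4x)·x^2 + 4·sin(4x)·x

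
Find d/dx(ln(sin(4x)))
Chain rule: d/dx[ln(u)]=u'/u where u=sin(4x)
u'=4cos(4x)

Answer: (4cos(4x))/(sin(4x))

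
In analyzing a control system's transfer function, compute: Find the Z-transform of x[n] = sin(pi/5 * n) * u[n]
Z{sin(w0*n)*u[n]}=z*sin(w0)/(z^2 - 2z*cos(w0) + 1)
With w0=pi/5: X(z)=z*sin(pi/5)/(z^2 - 2z*cos(pi/5) + 1)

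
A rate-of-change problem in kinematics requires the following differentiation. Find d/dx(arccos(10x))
d/dx[arccos(u)]=-u'/√(1-u²), u=10x, u'=10

Answer: -10/√(1-100x²)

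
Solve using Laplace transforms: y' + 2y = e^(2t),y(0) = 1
Take L: sY - 1 + 2Y = 1/(s-2)
Y(s + 2) = 1/(s-2) + 1
Y = 1/((s-2)(s + 2)) + 1/(s + 2)
Partial fractions: 1/((s-2)(s + 2)) = (1/4)/(s-2) - (1/4)/(s + 2)
So Y = (1/4)/(s-2) + (3/4)/(s + 2)
Inverse Laplace transform (L^(-1){1/(s-2)} = e^(2t), L^(-1){1/(s + 2)} = e^(-2t)):

Answer: y(t) = (1/4)·e^(2t) + (3/4)·e^(-2t)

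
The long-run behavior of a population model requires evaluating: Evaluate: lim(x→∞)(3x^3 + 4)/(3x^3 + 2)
Divide numerator and denominator by x^3:
lim (3+4/x^3)/(3+2/x^3)=1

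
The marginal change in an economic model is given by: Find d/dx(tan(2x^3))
Chain rule: d/dx[tan(u)] = sec²(u)·u' where u = 2x^3
u' = 6x^2

Answer: 6x^2·sec²(2x^3)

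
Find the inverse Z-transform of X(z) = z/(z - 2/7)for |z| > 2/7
Standard pair: z/(z-a) <-> a^n*u[n] for causal signals
With a=2/7: x[n]=(2/7)^n*u[n]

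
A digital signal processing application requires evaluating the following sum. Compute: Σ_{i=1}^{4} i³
Using formula: Σ i^3=[n(n + 1)/2]²=[4·5/2]²=100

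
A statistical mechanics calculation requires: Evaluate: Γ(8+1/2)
Γ(n+1/2)=(2n)!√π/(4^n·n!)
=20922789888000√π/(65536·40320)=(2027025/256)·√π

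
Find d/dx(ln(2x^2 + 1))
Chain rule: d/dx[ln(u)] = u'/u where u = 2x^2 + 1
u' = 4x

Answer: (4x)/(2x^2 + 1)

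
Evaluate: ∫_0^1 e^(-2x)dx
Antiderivative: (1/(-2))e^(-2x)
Evaluate: (1/(-2))(e^-2-1)

Answer: (e^-2-1)/(-2)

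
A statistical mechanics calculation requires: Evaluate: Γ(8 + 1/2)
Γ(n + 1/2) = (2n)!√π/(4^n·n!)
= 20922789888000√π/(65536·40320) = (2027025/256)·√π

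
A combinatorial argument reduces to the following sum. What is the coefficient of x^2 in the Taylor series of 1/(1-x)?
1/(1-x)=Σ x^n for |x|<1
All coefficients are 1

Answer: 1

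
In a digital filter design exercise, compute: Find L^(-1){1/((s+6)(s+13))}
Partial fractions: 1/((s+6)(s+13)) = A/(s+6)+B/(s+13)
Cover-up: A = 1/(s+13)|_{s = -6} = 1/7; B = 1/(s+6)|_{s = -13} = -1/7
L^(-1) = (1/7)e^(-6t) - (1/7)e^(-13t)

Answer: (1/7)(e^(-6t) - e^(-13t))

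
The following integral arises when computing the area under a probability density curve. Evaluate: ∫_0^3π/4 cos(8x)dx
Antiderivative: sin(8x)/8
Evaluate at bounds: [sin(8·3π/4)/8] - [sin(8·0)/8]
=((0) - (0))/8=0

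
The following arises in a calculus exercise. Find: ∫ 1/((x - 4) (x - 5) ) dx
Partial fractions: 1/((x-4)(x-5)) = A/(x-4) + B/(x-5)
A = -1, B = 1
∫ [-1· 1/(x-4) + 1· 1/(x-5)] dx
= (1)[ln|x-5| - ln|x-4|] + C

Answer: ln|(x-5)/(x-4)| + C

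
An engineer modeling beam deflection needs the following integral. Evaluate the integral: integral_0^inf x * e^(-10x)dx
This is a Gamma integral. Substitute u=10x (du=10 dx):
integral_0^inf x * e^(-10x) dx=(1/10^2) integral_0^inf u^1 * e^(-u) du
=Gamma(2)/10^2=1!/10^2=1/100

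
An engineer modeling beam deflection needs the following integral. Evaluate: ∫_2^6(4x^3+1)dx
Step 1: Find antiderivative F(x)=x^4 + x
Step 2: F(6) - F(2)=1302 - (18)=1284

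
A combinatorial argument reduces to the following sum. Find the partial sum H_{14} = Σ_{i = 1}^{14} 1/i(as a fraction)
H_14 = 1 + 1/2 + 1/3 + ... + 1/14
= 1171733/360360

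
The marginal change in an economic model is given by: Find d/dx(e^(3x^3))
Chain rule: d/dx[e^u]=e^u · u' where u=3x^3
u'=9x^2

Answer: 9x^2·e^(3x^3)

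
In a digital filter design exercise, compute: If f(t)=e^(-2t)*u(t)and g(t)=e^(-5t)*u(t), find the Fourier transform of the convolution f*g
By the convolution theorem: F{f * g} = F(omega) * G(omega)
F(omega) = 1/(2+j * omega), G(omega) = 1/(5+j * omega)
F{f * g} = 1/((2+j * omega)(5+j * omega))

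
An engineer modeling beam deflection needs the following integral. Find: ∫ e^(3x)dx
Since d/dx[e^(3x)] = 3e^(3x), we get 1/3 e^(3x)+C

Answer: (1/3)e^(3x)+C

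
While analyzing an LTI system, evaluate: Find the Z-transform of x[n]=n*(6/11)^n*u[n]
Using the property Z{n*a^n*u[n]} = az/(z-a)^2
With a = 6/11: X(z) = (6/11)z/(z - 6/11)^2, |z| > 6/11

Answer: (6/11)z/(z - 6/11)^2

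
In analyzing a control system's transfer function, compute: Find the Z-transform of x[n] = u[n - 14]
Using the time-shift property: Z{u[n-14]}=z^(-14)*z/(z-1)
=z^(-13)/(z-1)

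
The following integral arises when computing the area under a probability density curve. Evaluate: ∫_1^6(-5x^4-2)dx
Step 1: Find antiderivative F(x)=-x^5 - 2x
Step 2: F(6) - F(1)=-7788 - (-3)=-7785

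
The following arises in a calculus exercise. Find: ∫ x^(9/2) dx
Power rule: ∫ x^(9/2) dx=x^(11/2)/(11/2) + C

Answer: (2/11)·x^(11/2) + C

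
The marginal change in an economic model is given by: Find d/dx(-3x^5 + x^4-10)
Power rule: d/dx(ax^n)=n·a·x^(n-1)
Term by term: -15·x^4 + 4·x^3

Answer: -15x^4 + 4x^3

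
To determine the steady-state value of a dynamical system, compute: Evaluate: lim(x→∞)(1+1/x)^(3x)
Rewrite as [(1+1/x)^x]^3.
lim(1+1/x)^x = e^1, so limit = (e^1)^3 = e^3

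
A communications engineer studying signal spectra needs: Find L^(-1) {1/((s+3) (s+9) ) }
Partial fractions: 1/((s + 3)(s + 9)) = A/(s + 3) + B/(s + 9)
Cover-up: A = 1/(s + 9)|_{s = -3} = 1/6; B = 1/(s + 3)|_{s = -9} = -1/6
L^(-1) = (1/6)e^(-3t) - (1/6)e^(-9t)

Answer: (1/6)(e^(-3t) - e^(-9t))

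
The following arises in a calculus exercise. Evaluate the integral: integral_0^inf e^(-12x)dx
integral_0^inf e^(-12x) dx = [-1/12*e^(-12x)]_0^inf
= 0 - (-1/12) = 1/12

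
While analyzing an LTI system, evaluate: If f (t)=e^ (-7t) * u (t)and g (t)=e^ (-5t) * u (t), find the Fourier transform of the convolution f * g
By the convolution theorem: F{f * g} = F(omega) * G(omega)
F(omega) = 1/(7+j * omega), G(omega) = 1/(5+j * omega)
F{f * g} = 1/((7+j * omega)(5+j * omega))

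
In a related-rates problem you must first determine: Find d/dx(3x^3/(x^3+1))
Quotient rule: (f/g)'=(f'g - fg')/g²
f=3x^3, f'=9x^2
g=x^3 + 1, g'=3x^2

Answer: (9x^2·(x^3 + 1) - 9x^5)/(x^3 + 1)²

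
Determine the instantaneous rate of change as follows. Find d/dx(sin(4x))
Chain rule: d/dx[sin(u)]=cos(u)·u' where u=4x
u'=4

Answer: 4·cos(4x)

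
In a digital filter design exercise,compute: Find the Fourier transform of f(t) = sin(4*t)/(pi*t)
sin(W*t)/(pi*t)=(W/pi)*sinc(W*t/pi) is the impulse response of the ideal low-pass filter with cutoff W (here W=4).
Its Fourier transform is a rectangular function:
F(omega)=1 for |omega| < 4, 0 otherwise

Answer: rect(omega/8) [i.e., 1 for |omega| < 4, 0 otherwise]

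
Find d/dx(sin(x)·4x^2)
Product rule: (fg)' = f'g+fg'
f = sin(x), f' = cos(x)
g = 4x^2, g' = 8x

Answer: 4·cos(x)·x^2+8·sin(x)·x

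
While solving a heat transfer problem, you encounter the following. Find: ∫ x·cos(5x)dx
By parts: u=x, dv=cos(5x) dx
du=dx, v=sin(5x)/5
=x·sin(5x)/5+cos(5x)/5²+C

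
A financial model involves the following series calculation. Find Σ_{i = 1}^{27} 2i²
=2·n(n + 1)(2n + 1)/6=2·27·28·55/6=13860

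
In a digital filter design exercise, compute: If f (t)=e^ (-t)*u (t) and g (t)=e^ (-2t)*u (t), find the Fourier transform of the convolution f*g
By the convolution theorem: F{f*g} = F(omega)*G(omega)
F(omega) = 1/(1+j*omega), G(omega) = 1/(2+j*omega)
F{f*g} = 1/((1+j*omega)(2+j*omega))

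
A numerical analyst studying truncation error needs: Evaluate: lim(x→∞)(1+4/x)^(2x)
Rewrite as [(1 + 4/x)^x]^2.
lim(1 + 4/x)^x = e^4, so limit = (e^4)^2 = e^8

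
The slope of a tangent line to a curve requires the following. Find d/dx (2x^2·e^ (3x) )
Product rule: (fg)'=f'g+fg'
f=2x^2, f'=4x
g=e^(3x), g'=3·e^(3x)

Answer: 4x·e^(3x)+6x^2·e^(3x)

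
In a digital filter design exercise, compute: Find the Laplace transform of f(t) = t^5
L{t^n}=n!/s^(n+1)
L{t^5}=5!/s^6=120/s^6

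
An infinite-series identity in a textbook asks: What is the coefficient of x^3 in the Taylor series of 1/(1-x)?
1/(1-x) = Σ x^n for |x|<1
All coefficients are 1

Answer: 1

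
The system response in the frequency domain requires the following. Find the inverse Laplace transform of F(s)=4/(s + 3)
L^(-1){4/(s-a)} = c·e^(at)
Here a = -3, c = 4

Answer: 4e^(-3t)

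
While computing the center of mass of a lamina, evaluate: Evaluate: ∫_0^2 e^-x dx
Antiderivative: -e^-x
Evaluate: -(e^-2-1)

Answer: (e^-2-1)/(-1)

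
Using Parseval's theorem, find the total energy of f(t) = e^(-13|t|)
Parseval's theorem: E=integral |f(t)|^2 dt=(1/2pi) integral |F(omega)|^2 domega
E=integral_{-inf}^{inf} e^(-26|t|) dt=2 * integral_0^inf e^(-26t) dt=2/(2 * 13)=1/13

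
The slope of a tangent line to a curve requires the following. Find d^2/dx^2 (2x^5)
Apply power rule 2 times:
d^1: 10x^4
d^2: 40x^3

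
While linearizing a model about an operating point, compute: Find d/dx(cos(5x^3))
Chain rule: d/dx[cos(u)] = -sin(u)·u' where u = 5x^3
u' = 15x^2

Answer: -15x^2·sin(5x^3)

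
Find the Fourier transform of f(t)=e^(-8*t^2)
The Fourier transform of a Gaussian e^(-a * t^2) is sqrt(pi/a) * e^(-omega^2/(4a)).
With a=8: F(omega)=sqrt(pi/8) * e^(-omega^2/32)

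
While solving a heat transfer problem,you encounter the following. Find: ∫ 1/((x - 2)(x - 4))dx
Partial fractions: 1/((x-2)(x-4))=A/(x-2)+B/(x-4)
A=-1/2, B=1/2
∫ [-1/2· 1/(x-2)+1/2· 1/(x-4)] dx
=(1/2)[ln|x-4| - ln|x-2|]+C

Answer: (1/2)·ln|(x-4)/(x-2)|+C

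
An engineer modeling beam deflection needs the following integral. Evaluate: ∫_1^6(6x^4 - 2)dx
Step 1: Find antiderivative F(x)=(6/5)x^5-2x
Step 2: F(6) - F(1)=46596/5 - (-4/5)=9320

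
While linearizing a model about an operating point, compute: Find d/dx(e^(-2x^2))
Chain rule: d/dx[e^u]=e^u · u' where u=-2x^2
u'=-4x

Answer: -4x·e^(-2x^2)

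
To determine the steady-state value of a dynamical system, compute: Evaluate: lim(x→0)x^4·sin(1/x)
Squeeze theorem: -|x^4| ≤ x^4·sin(1/x) ≤ |x^4|
Since x^4 → 0 as x → 0, by squeeze theorem the limit is 0

Answer: 0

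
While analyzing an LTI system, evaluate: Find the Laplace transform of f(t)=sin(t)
L{sin(wt)}=w/(s²+w²)
L{sin(t)}=1/(s²+1)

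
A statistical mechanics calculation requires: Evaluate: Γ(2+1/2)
Γ(n+1/2)=(2n)!√π/(4^n·n!)
=24√π/(16·2)=(3/4)·√π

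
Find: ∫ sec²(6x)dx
Since d/dx[tan(6x)]=6sec²(6x), integral=tan(6x)/6 + C

Answer: (1/6)tan(6x) + C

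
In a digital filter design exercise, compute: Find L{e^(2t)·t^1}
First shifting: L{e^(at)f(t)} = F(s-a)
L{t^1} = 1/s^2
Shift s → s-2: 1/(s-2)^2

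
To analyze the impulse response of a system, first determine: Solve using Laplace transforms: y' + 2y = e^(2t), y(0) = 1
Take L: sY - 1 + 2Y = 1/(s-2)
Y(s + 2) = 1/(s-2) + 1
Y = 1/((s-2)(s + 2)) + 1/(s + 2)
Partial fractions: 1/((s-2)(s + 2)) = (1/4)/(s-2) - (1/4)/(s + 2)
So Y = (1/4)/(s-2) + (3/4)/(s + 2)
Inverse Laplace transform (L^(-1){1/(s-2)} = e^(2t), L^(-1){1/(s + 2)} = e^(-2t)):

Answer: y(t) = (1/4)·e^(2t) + (3/4)·e^(-2t)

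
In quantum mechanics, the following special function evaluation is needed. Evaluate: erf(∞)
erf(∞)=1 (the error function converges to 1)

Answer: 1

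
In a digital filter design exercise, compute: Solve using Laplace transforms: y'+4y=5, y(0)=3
Take L of both sides: sY(s) - 3 + 4Y(s) = 5/s
Y(s)(s + 4) = 5/s + 3
Y(s) = 5/(s(s + 4)) + 3/(s + 4)
Partial fractions: 5/(s(s + 4)) = (5/4)/s - (5/4)/(s + 4)
So Y(s) = (5/4)/s + (7/4)/(s + 4)
Inverse transform (L^(-1){1/s} = 1, L^(-1){1/(s + 4)} = e^(-4t)):

Answer: y(t) = 5/4 + (7/4)·e^(-4t)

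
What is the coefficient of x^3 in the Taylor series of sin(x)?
sin(x) = Σ (-1)^k x^(2k+1)/(2k+1)!
For x^3: (-1)^1/3! = -1/6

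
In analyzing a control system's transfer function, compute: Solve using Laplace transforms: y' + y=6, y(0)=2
Take L of both sides: sY(s) - 2 + Y(s) = 6/s
Y(s)(s + 1) = 6/s + 2
Y(s) = 6/(s(s + 1)) + 2/(s + 1)
Partial fractions: 6/(s(s + 1)) = 6/s - 6/(s + 1)
So Y(s) = 6/s - 4/(s + 1)
Inverse transform (L^(-1){1/s} = 1, L^(-1){1/(s + 1)} = e^(-t)):

Answer: y(t) = 6 - 4·e^(-t)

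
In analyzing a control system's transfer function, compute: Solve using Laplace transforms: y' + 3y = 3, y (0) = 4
Take L of both sides: sY(s) - 4 + 3Y(s) = 3/s
Y(s)(s + 3) = 3/s + 4
Y(s) = 3/(s(s + 3)) + 4/(s + 3)
Partial fractions: 3/(s(s + 3)) = 1/s - 1/(s + 3)
So Y(s) = 1/s + 3/(s + 3)
Inverse transform (L^(-1){1/s} = 1, L^(-1){1/(s + 3)} = e^(-3t)):

Answer: y(t) = 1 + 3·e^(-3t)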